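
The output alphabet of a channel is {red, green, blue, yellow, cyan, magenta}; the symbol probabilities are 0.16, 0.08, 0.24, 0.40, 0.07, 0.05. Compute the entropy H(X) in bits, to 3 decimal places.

H = −Σ pᵢ log₂ pᵢ.
−0.16·log₂(0.16) = 0.4230
−0.08·log₂(0.08) = 0.2915
−0.24·log₂(0.24) = 0.4941
−0.40·log₂(0.40) = 0.5288
−0.07·log₂(0.07) = 0.2686
−0.05·log₂(0.05) = 0.2161
Sum ≈ 2.2221 → 2.222 bits.

2.222 bits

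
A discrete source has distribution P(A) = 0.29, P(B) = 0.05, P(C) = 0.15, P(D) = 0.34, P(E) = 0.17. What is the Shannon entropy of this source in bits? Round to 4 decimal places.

H = −Σ pᵢ log₂ pᵢ.
−0.29·log₂(0.29) = 0.5179
−0.05·log₂(0.05) = 0.2161
−0.15·log₂(0.15) = 0.4105
−0.34·log₂(0.34) = 0.5292
−0.17·log₂(0.17) = 0.4346
Sum ≈ 2.1083 → 2.1083 bits.

2.1083 bits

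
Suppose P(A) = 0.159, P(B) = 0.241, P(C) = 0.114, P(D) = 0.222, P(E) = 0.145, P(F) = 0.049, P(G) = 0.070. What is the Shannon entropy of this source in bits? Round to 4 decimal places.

H = −Σ pᵢ log₂ pᵢ.
−0.159·log₂(0.159) = 0.4218
−0.241·log₂(0.241) = 0.4947
−0.114·log₂(0.114) = 0.3571
−0.222·log₂(0.222) = 0.4820
−0.145·log₂(0.145) = 0.4040
−0.049·log₂(0.049) = 0.2132
−0.070·log₂(0.070) = 0.2686
Sum ≈ 2.6415 → 2.6415 bits.

2.6415 bits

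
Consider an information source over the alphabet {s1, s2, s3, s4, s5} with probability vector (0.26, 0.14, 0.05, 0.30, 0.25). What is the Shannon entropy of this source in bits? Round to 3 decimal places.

H = −Σ pᵢ log₂ pᵢ.
−0.26·log₂(0.26) = 0.5053
−0.14·log₂(0.14) = 0.3971
−0.05·log₂(0.05) = 0.2161
−0.30·log₂(0.30) = 0.5211
−0.25·log₂(0.25) = 0.5000
Sum ≈ 2.1396 → 2.140 bits.

2.140 bits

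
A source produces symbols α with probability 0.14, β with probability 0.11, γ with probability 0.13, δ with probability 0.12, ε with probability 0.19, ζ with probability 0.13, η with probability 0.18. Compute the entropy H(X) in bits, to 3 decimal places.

H = −Σ pᵢ log₂ pᵢ.
−0.14·log₂(0.14) = 0.3971
−0.11·log₂(0.11) = 0.3503
−0.13·log₂(0.13) = 0.3826
−0.12·log₂(0.12) = 0.3671
−0.19·log₂(0.19) = 0.4552
−0.13·log₂(0.13) = 0.3826
−0.18·log₂(0.18) = 0.4453
Sum ≈ 2.7803 → 2.780 bits.

2.780 bits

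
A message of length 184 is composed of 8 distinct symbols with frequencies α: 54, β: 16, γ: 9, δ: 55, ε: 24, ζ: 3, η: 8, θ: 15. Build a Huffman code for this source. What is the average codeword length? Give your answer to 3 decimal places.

2.576 bits/symbol

Probabilities are the counts divided by 184.
Repeatedly combine the two least-probable nodes; the expected code length is the sum of the merged weights.
merge 3/184 + 1/23 → 11/184
merge 9/184 + 11/184 → 5/46
merge 15/184 + 2/23 → 31/184
merge 5/46 + 3/23 → 11/46
merge 31/184 + 11/46 → 75/184
merge 27/92 + 55/184 → 109/184
merge 75/184 + 109/184 → 1
L = 11/184 + 5/46 + 31/184 + 11/46 + 75/184 + 109/184 + 1 = 237/92 ≈ 2.576 bits/symbol.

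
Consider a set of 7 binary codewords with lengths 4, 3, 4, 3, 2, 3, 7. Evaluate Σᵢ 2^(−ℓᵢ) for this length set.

0.7578125

With common denominator 2^7 = 128: Σ 2^(−ℓᵢ) = 8/128 + 16/128 + 8/128 + 16/128 + 32/128 + 16/128 + 1/128 = 97/128 = 0.7578125.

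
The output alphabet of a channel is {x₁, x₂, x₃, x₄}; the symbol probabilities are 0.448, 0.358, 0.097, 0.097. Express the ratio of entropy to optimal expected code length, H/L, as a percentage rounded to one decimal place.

97.5%

Entropy H = −Σ p log₂ p ≈ 1.7025 bits.
Huffman merges: 97/1000+97/1000→97/500; 97/500+179/500→69/125; 56/125+69/125→1. L = 873/500 ≈ 1.7460.
Efficiency = H/L = 1.7025/1.7460 = 97.5%.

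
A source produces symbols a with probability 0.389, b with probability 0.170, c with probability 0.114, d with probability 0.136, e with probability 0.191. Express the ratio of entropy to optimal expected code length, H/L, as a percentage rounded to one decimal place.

Entropy H = −Σ p log₂ p ≈ 2.1692 bits.
Huffman merges: 57/500+17/125→1/4; 17/100+191/1000→361/1000; 1/4+361/1000→611/1000; 389/1000+611/1000→1. L = 1111/500 ≈ 2.2220.
Efficiency = H/L = 2.1692/2.2220 = 97.6%.

97.6%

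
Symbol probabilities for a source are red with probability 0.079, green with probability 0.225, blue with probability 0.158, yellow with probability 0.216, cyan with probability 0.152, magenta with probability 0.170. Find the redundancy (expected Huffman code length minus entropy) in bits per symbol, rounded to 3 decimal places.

0.040 bits

Entropy H = −Σ p log₂ p ≈ 2.5194 bits.
Huffman merges: 79/1000+19/125→231/1000; 79/500+17/100→41/125; 27/125+9/40→441/1000; 231/1000+41/125→559/1000; 441/1000+559/1000→1. L = 2559/1000 ≈ 2.5590.
L − H = 2.5590 − 2.5194 = 0.040 bits.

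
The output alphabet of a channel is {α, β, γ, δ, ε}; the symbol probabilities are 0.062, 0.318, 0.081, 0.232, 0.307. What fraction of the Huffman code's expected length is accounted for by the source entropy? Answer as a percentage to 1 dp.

97.1%

Entropy H = −Σ p log₂ p ≈ 2.0801 bits.
Huffman merges: 31/500+81/1000→143/1000; 143/1000+29/125→3/8; 307/1000+159/500→5/8; 3/8+5/8→1. L = 2143/1000 ≈ 2.1430.
Efficiency = H/L = 2.0801/2.1430 = 97.1%.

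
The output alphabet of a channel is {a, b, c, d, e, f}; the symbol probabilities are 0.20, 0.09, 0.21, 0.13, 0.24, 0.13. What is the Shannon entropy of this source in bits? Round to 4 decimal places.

H = −Σ pᵢ log₂ pᵢ.
−0.20·log₂(0.20) = 0.4644
−0.09·log₂(0.09) = 0.3127
−0.21·log₂(0.21) = 0.4728
−0.13·log₂(0.13) = 0.3826
−0.24·log₂(0.24) = 0.4941
−0.13·log₂(0.13) = 0.3826
Sum ≈ 2.5093 → 2.5093 bits.

2.5093 bits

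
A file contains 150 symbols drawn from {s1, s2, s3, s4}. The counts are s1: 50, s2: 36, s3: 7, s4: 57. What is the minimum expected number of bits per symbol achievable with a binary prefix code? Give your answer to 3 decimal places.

Probabilities are the counts divided by 150.
Repeatedly combine the two least-probable nodes; the expected code length is the sum of the merged weights.
merge 7/150 + 6/25 → 43/150
merge 43/150 + 1/3 → 31/50
merge 19/50 + 31/50 → 1
L = 43/150 + 31/50 + 1 = 143/75 ≈ 1.907 bits/symbol.

1.907 bits/symbol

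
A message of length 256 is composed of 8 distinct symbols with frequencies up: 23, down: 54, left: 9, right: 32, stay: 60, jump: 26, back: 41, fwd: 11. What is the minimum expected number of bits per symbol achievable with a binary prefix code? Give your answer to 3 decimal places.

Probabilities are the counts divided by 256.
Repeatedly combine the two least-probable nodes; the expected code length is the sum of the merged weights.
merge 9/256 + 11/256 → 5/64
merge 5/64 + 23/256 → 43/256
merge 13/128 + 1/8 → 29/128
merge 41/256 + 43/256 → 21/64
merge 27/128 + 29/128 → 7/16
merge 15/64 + 21/64 → 9/16
merge 7/16 + 9/16 → 1
L = 5/64 + 43/256 + 29/128 + 21/64 + 7/16 + 9/16 + 1 = 717/256 ≈ 2.801 bits/symbol.

2.801 bits/symbol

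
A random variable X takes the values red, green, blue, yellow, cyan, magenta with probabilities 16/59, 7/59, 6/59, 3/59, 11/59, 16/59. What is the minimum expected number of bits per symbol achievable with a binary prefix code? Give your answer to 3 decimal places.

Repeatedly combine the two least-probable nodes; the expected code length is the sum of the merged weights.
merge 3/59 + 6/59 → 9/59
merge 7/59 + 9/59 → 16/59
merge 11/59 + 16/59 → 27/59
merge 16/59 + 16/59 → 32/59
merge 27/59 + 32/59 → 1
L = 9/59 + 16/59 + 27/59 + 32/59 + 1 = 143/59 ≈ 2.424 bits/symbol.

2.424 bits/symbol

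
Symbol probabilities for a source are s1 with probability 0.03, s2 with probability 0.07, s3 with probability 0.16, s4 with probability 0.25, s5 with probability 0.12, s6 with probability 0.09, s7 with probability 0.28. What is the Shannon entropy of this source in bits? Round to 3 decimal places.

2.537 bits

H = −Σ pᵢ log₂ pᵢ.
−0.03·log₂(0.03) = 0.1518
−0.07·log₂(0.07) = 0.2686
−0.16·log₂(0.16) = 0.4230
−0.25·log₂(0.25) = 0.5000
−0.12·log₂(0.12) = 0.3671
−0.09·log₂(0.09) = 0.3127
−0.28·log₂(0.28) = 0.5142
Sum ≈ 2.5373 → 2.537 bits.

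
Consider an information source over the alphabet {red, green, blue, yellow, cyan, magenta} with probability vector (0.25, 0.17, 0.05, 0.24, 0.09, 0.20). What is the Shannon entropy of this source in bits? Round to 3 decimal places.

2.422 bits

H = −Σ pᵢ log₂ pᵢ.
−0.25·log₂(0.25) = 0.5000
−0.17·log₂(0.17) = 0.4346
−0.05·log₂(0.05) = 0.2161
−0.24·log₂(0.24) = 0.4941
−0.09·log₂(0.09) = 0.3127
−0.20·log₂(0.20) = 0.4644
Sum ≈ 2.4219 → 2.422 bits.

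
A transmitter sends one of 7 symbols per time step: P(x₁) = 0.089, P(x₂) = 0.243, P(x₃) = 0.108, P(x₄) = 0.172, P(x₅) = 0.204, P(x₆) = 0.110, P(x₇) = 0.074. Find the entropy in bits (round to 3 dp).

2.686 bits

H = −Σ pᵢ log₂ pᵢ.
−0.089·log₂(0.089) = 0.3106
−0.243·log₂(0.243) = 0.4960
−0.108·log₂(0.108) = 0.3468
−0.172·log₂(0.172) = 0.4368
−0.204·log₂(0.204) = 0.4678
−0.110·log₂(0.110) = 0.3503
−0.074·log₂(0.074) = 0.2780
Sum ≈ 2.6862 → 2.686 bits.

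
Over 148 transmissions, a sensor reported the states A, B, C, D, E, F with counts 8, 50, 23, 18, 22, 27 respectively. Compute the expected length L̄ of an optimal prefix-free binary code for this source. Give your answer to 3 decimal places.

Probabilities are the counts divided by 148.
Repeatedly combine the two least-probable nodes; the expected code length is the sum of the merged weights.
merge 2/37 + 9/74 → 13/74
merge 11/74 + 23/148 → 45/148
merge 13/74 + 27/148 → 53/148
merge 45/148 + 25/74 → 95/148
merge 53/148 + 95/148 → 1
L = 13/74 + 45/148 + 53/148 + 95/148 + 1 = 367/148 ≈ 2.480 bits/symbol.

2.480 bits/symbol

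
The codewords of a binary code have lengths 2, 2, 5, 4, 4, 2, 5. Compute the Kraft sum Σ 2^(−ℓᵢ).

0.9375

With common denominator 2^5 = 32: Σ 2^(−ℓᵢ) = 8/32 + 8/32 + 1/32 + 2/32 + 2/32 + 8/32 + 1/32 = 30/32 = 0.9375.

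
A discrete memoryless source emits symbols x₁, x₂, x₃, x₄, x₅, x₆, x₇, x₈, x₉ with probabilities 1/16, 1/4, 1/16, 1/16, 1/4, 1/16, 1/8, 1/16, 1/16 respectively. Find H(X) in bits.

2.875 bits

Each probability is a power of 1/2, so log₂(1/p) is an integer.
H = Σ p·log₂(1/p) = 1/16·4 + 1/4·2 + 1/16·4 + 1/16·4 + 1/4·2 + 1/16·4 + 1/8·3 + 1/16·4 + 1/16·4 = 2.875 bits.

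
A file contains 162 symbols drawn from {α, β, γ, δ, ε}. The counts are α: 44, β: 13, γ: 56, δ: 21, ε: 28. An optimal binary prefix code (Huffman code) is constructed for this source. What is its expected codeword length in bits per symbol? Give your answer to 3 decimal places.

Probabilities are the counts divided by 162.
Repeatedly combine the two least-probable nodes; the expected code length is the sum of the merged weights.
merge 13/162 + 7/54 → 17/81
merge 14/81 + 17/81 → 31/81
merge 22/81 + 28/81 → 50/81
merge 31/81 + 50/81 → 1
L = 17/81 + 31/81 + 50/81 + 1 = 179/81 ≈ 2.210 bits/symbol.

2.210 bits/symbol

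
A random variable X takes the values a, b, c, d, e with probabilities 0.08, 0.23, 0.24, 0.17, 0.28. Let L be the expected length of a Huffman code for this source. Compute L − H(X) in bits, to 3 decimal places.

0.028 bits

Entropy H = −Σ p log₂ p ≈ 2.2221 bits.
Huffman merges: 2/25+17/100→1/4; 23/100+6/25→47/100; 1/4+7/25→53/100; 47/100+53/100→1. L = 9/4 ≈ 2.2500.
L − H = 2.2500 − 2.2221 = 0.028 bits.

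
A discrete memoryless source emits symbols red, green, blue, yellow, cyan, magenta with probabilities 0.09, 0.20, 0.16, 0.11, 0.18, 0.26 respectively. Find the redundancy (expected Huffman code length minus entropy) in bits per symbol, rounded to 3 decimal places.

0.039 bits

Entropy H = −Σ p log₂ p ≈ 2.5009 bits.
Huffman merges: 9/100+11/100→1/5; 4/25+9/50→17/50; 1/5+1/5→2/5; 13/50+17/50→3/5; 2/5+3/5→1. L = 127/50 ≈ 2.5400.
L − H = 2.5400 − 2.5009 = 0.039 bits.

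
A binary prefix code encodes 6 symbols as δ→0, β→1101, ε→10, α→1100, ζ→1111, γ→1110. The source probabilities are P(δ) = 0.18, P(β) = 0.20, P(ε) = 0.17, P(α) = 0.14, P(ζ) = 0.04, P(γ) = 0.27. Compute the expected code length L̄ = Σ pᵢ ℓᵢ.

3.12 bits/symbol

L̄ = Σ pᵢ·ℓᵢ = 0.18·1 + 0.20·4 + 0.17·2 + 0.14·4 + 0.04·4 + 0.27·4 = 3.12 bits/symbol.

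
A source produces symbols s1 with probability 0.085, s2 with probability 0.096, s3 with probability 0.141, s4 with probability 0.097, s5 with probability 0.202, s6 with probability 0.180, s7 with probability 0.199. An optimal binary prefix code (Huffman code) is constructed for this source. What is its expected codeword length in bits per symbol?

Repeatedly combine the two least-probable nodes; the expected code length is the sum of the merged weights.
merge 17/200 + 12/125 → 181/1000
merge 97/1000 + 141/1000 → 119/500
merge 9/50 + 181/1000 → 361/1000
merge 199/1000 + 101/500 → 401/1000
merge 119/500 + 361/1000 → 599/1000
merge 401/1000 + 599/1000 → 1
L = 181/1000 + 119/500 + 361/1000 + 401/1000 + 599/1000 + 1 = 139/50 = 2.78 bits/symbol.

2.78 bits/symbol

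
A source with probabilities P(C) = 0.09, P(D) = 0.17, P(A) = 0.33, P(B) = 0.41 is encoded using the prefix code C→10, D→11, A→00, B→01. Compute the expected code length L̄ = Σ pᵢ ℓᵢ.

2 bits/symbol

L̄ = Σ pᵢ·ℓᵢ = 0.09·2 + 0.17·2 + 0.33·2 + 0.41·2 = 2 bits/symbol.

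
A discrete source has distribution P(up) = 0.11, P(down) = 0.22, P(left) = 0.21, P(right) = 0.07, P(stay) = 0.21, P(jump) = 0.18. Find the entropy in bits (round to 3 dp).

2.490 bits

H = −Σ pᵢ log₂ pᵢ.
−0.11·log₂(0.11) = 0.3503
−0.22·log₂(0.22) = 0.4806
−0.21·log₂(0.21) = 0.4728
−0.07·log₂(0.07) = 0.2686
−0.21·log₂(0.21) = 0.4728
−0.18·log₂(0.18) = 0.4453
Sum ≈ 2.4904 → 2.490 bits.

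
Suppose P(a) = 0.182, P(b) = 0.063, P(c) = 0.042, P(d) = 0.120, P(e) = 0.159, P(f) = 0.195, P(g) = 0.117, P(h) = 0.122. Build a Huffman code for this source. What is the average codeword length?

Repeatedly combine the two least-probable nodes; the expected code length is the sum of the merged weights.
merge 21/500 + 63/1000 → 21/200
merge 21/200 + 117/1000 → 111/500
merge 3/25 + 61/500 → 121/500
merge 159/1000 + 91/500 → 341/1000
merge 39/200 + 111/500 → 417/1000
merge 121/500 + 341/1000 → 583/1000
merge 417/1000 + 583/1000 → 1
L = 21/200 + 111/500 + 121/500 + 341/1000 + 417/1000 + 583/1000 + 1 = 291/100 = 2.91 bits/symbol.

2.91 bits/symbol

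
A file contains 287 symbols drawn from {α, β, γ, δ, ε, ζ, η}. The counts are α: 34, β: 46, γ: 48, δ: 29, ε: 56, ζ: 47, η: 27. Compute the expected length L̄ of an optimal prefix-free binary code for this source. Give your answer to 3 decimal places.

2.805 bits/symbol

Probabilities are the counts divided by 287.
Repeatedly combine the two least-probable nodes; the expected code length is the sum of the merged weights.
merge 27/287 + 29/287 → 8/41
merge 34/287 + 46/287 → 80/287
merge 47/287 + 48/287 → 95/287
merge 8/41 + 8/41 → 16/41
merge 80/287 + 95/287 → 25/41
merge 16/41 + 25/41 → 1
L = 8/41 + 80/287 + 95/287 + 16/41 + 25/41 + 1 = 115/41 ≈ 2.805 bits/symbol.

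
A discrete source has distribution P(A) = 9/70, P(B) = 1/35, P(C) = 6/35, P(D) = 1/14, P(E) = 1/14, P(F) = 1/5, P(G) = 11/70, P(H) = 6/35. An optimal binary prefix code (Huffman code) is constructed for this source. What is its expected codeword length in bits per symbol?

2.9 bits/symbol

Repeatedly combine the two least-probable nodes; the expected code length is the sum of the merged weights.
merge 1/35 + 1/14 → 1/10
merge 1/14 + 1/10 → 6/35
merge 9/70 + 11/70 → 2/7
merge 6/35 + 6/35 → 12/35
merge 6/35 + 1/5 → 13/35
merge 2/7 + 12/35 → 22/35
merge 13/35 + 22/35 → 1
L = 1/10 + 6/35 + 2/7 + 12/35 + 13/35 + 22/35 + 1 = 29/10 = 2.9 bits/symbol.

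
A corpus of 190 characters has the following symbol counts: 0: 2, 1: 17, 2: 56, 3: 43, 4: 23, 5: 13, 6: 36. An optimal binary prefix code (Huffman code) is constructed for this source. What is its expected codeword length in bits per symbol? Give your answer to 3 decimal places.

Probabilities are the counts divided by 190.
Repeatedly combine the two least-probable nodes; the expected code length is the sum of the merged weights.
merge 1/95 + 13/190 → 3/38
merge 3/38 + 17/190 → 16/95
merge 23/190 + 16/95 → 11/38
merge 18/95 + 43/190 → 79/190
merge 11/38 + 28/95 → 111/190
merge 79/190 + 111/190 → 1
L = 3/38 + 16/95 + 11/38 + 79/190 + 111/190 + 1 = 241/95 ≈ 2.537 bits/symbol.

2.537 bits/symbol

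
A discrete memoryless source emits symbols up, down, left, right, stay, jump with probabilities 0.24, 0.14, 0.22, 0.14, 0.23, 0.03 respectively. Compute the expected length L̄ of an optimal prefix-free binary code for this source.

Repeatedly combine the two least-probable nodes; the expected code length is the sum of the merged weights.
merge 3/100 + 7/50 → 17/100
merge 7/50 + 17/100 → 31/100
merge 11/50 + 23/100 → 9/20
merge 6/25 + 31/100 → 11/20
merge 9/20 + 11/20 → 1
L = 17/100 + 31/100 + 9/20 + 11/20 + 1 = 62/25 = 2.48 bits/symbol.

2.48 bits/symbol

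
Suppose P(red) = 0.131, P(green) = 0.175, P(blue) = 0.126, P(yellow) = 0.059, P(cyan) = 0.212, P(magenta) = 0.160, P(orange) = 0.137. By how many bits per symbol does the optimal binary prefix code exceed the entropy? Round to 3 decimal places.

0.056 bits

Entropy H = −Σ p log₂ p ≈ 2.7320 bits.
Huffman merges: 59/1000+63/500→37/200; 131/1000+137/1000→67/250; 4/25+7/40→67/200; 37/200+53/250→397/1000; 67/250+67/200→603/1000; 397/1000+603/1000→1. L = 697/250 ≈ 2.7880.
L − H = 2.7880 − 2.7320 = 0.056 bits.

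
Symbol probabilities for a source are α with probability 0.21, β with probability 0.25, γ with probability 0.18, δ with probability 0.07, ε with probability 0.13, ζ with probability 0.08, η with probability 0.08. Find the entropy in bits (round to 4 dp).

2.6523 bits

H = −Σ pᵢ log₂ pᵢ.
−0.21·log₂(0.21) = 0.4728
−0.25·log₂(0.25) = 0.5000
−0.18·log₂(0.18) = 0.4453
−0.07·log₂(0.07) = 0.2686
−0.13·log₂(0.13) = 0.3826
−0.08·log₂(0.08) = 0.2915
−0.08·log₂(0.08) = 0.2915
Sum ≈ 2.6523 → 2.6523 bits.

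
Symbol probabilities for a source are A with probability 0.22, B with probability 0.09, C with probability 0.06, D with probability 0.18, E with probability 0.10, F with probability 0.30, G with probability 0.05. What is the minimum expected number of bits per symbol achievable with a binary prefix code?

Repeatedly combine the two least-probable nodes; the expected code length is the sum of the merged weights.
merge 1/20 + 3/50 → 11/100
merge 9/100 + 1/10 → 19/100
merge 11/100 + 9/50 → 29/100
merge 19/100 + 11/50 → 41/100
merge 29/100 + 3/10 → 59/100
merge 41/100 + 59/100 → 1
L = 11/100 + 19/100 + 29/100 + 41/100 + 59/100 + 1 = 259/100 = 2.59 bits/symbol.

2.59 bits/symbol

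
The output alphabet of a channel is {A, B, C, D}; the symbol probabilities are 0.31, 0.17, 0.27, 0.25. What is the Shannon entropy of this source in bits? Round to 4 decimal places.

1.9684 bits

H = −Σ pᵢ log₂ pᵢ.
−0.31·log₂(0.31) = 0.5238
−0.17·log₂(0.17) = 0.4346
−0.27·log₂(0.27) = 0.5100
−0.25·log₂(0.25) = 0.5000
Sum ≈ 1.9684 → 1.9684 bits.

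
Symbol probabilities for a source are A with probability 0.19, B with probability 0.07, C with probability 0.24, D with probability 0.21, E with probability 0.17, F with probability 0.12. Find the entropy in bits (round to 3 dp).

2.492 bits

H = −Σ pᵢ log₂ pᵢ.
−0.19·log₂(0.19) = 0.4552
−0.07·log₂(0.07) = 0.2686
−0.24·log₂(0.24) = 0.4941
−0.21·log₂(0.21) = 0.4728
−0.17·log₂(0.17) = 0.4346
−0.12·log₂(0.12) = 0.3671
Sum ≈ 2.4924 → 2.492 bits.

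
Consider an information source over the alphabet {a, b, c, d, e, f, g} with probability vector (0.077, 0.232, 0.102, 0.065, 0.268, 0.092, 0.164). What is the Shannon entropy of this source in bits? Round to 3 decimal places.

2.620 bits

H = −Σ pᵢ log₂ pᵢ.
−0.077·log₂(0.077) = 0.2848
−0.232·log₂(0.232) = 0.4890
−0.102·log₂(0.102) = 0.3359
−0.065·log₂(0.065) = 0.2563
−0.268·log₂(0.268) = 0.5091
−0.092·log₂(0.092) = 0.3167
−0.164·log₂(0.164) = 0.4278
Sum ≈ 2.6196 → 2.620 bits.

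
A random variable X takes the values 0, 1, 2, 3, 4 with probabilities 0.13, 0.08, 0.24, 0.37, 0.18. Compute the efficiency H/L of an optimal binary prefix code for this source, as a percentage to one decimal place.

97.0%

Entropy H = −Σ p log₂ p ≈ 2.1443 bits.
Huffman merges: 2/25+13/100→21/100; 9/50+21/100→39/100; 6/25+37/100→61/100; 39/100+61/100→1. L = 221/100 ≈ 2.2100.
Efficiency = H/L = 2.1443/2.2100 = 97.0%.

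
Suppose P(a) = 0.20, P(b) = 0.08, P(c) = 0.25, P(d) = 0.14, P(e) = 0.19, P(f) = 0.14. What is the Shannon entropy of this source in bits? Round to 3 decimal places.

H = −Σ pᵢ log₂ pᵢ.
−0.20·log₂(0.20) = 0.4644
−0.08·log₂(0.08) = 0.2915
−0.25·log₂(0.25) = 0.5000
−0.14·log₂(0.14) = 0.3971
−0.19·log₂(0.19) = 0.4552
−0.14·log₂(0.14) = 0.3971
Sum ≈ 2.5053 → 2.505 bits.

2.505 bits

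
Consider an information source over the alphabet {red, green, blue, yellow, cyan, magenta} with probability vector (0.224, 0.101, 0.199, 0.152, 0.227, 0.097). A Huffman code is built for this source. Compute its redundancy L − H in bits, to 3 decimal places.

0.042 bits

Entropy H = −Σ p log₂ p ≈ 2.5063 bits.
Huffman merges: 97/1000+101/1000→99/500; 19/125+99/500→7/20; 199/1000+28/125→423/1000; 227/1000+7/20→577/1000; 423/1000+577/1000→1. L = 637/250 ≈ 2.5480.
L − H = 2.5480 − 2.5063 = 0.042 bits.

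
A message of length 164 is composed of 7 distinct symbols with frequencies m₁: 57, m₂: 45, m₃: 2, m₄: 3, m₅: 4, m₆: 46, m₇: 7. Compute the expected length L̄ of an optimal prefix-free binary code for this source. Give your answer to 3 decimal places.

2.183 bits/symbol

Probabilities are the counts divided by 164.
Repeatedly combine the two least-probable nodes; the expected code length is the sum of the merged weights.
merge 1/82 + 3/164 → 5/164
merge 1/41 + 5/164 → 9/164
merge 7/164 + 9/164 → 4/41
merge 4/41 + 45/164 → 61/164
merge 23/82 + 57/164 → 103/164
merge 61/164 + 103/164 → 1
L = 5/164 + 9/164 + 4/41 + 61/164 + 103/164 + 1 = 179/82 ≈ 2.183 bits/symbol.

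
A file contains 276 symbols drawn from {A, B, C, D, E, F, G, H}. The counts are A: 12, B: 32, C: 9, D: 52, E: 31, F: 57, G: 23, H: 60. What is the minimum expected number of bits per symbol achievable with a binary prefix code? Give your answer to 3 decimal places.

2.812 bits/symbol

Probabilities are the counts divided by 276.
Repeatedly combine the two least-probable nodes; the expected code length is the sum of the merged weights.
merge 3/92 + 1/23 → 7/92
merge 7/92 + 1/12 → 11/69
merge 31/276 + 8/69 → 21/92
merge 11/69 + 13/69 → 8/23
merge 19/92 + 5/23 → 39/92
merge 21/92 + 8/23 → 53/92
merge 39/92 + 53/92 → 1
L = 7/92 + 11/69 + 21/92 + 8/23 + 39/92 + 53/92 + 1 = 194/69 ≈ 2.812 bits/symbol.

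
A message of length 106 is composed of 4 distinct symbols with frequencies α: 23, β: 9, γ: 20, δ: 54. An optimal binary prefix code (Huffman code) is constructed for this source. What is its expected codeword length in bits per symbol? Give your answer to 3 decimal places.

1.764 bits/symbol

Probabilities are the counts divided by 106.
Repeatedly combine the two least-probable nodes; the expected code length is the sum of the merged weights.
merge 9/106 + 10/53 → 29/106
merge 23/106 + 29/106 → 26/53
merge 26/53 + 27/53 → 1
L = 29/106 + 26/53 + 1 = 187/106 ≈ 1.764 bits/symbol.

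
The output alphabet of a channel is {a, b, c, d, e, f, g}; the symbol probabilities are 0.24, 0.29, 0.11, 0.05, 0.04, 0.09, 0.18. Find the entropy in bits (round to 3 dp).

2.522 bits

H = −Σ pᵢ log₂ pᵢ.
−0.24·log₂(0.24) = 0.4941
−0.29·log₂(0.29) = 0.5179
−0.11·log₂(0.11) = 0.3503
−0.05·log₂(0.05) = 0.2161
−0.04·log₂(0.04) = 0.1858
−0.09·log₂(0.09) = 0.3127
−0.18·log₂(0.18) = 0.4453
Sum ≈ 2.5221 → 2.522 bits.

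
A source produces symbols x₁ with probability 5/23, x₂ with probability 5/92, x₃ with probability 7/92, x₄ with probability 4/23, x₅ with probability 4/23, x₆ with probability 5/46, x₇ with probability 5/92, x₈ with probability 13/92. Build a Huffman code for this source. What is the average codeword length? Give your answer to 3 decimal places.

Repeatedly combine the two least-probable nodes; the expected code length is the sum of the merged weights.
merge 5/92 + 5/92 → 5/46
merge 7/92 + 5/46 → 17/92
merge 5/46 + 13/92 → 1/4
merge 4/23 + 4/23 → 8/23
merge 17/92 + 5/23 → 37/92
merge 1/4 + 8/23 → 55/92
merge 37/92 + 55/92 → 1
L = 5/46 + 17/92 + 1/4 + 8/23 + 37/92 + 55/92 + 1 = 133/46 ≈ 2.891 bits/symbol.

2.891 bits/symbol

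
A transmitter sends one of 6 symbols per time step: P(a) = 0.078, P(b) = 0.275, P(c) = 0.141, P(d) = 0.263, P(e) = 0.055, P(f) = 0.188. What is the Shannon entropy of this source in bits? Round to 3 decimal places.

2.388 bits

H = −Σ pᵢ log₂ pᵢ.
−0.078·log₂(0.078) = 0.2871
−0.275·log₂(0.275) = 0.5122
−0.141·log₂(0.141) = 0.3985
−0.263·log₂(0.263) = 0.5068
−0.055·log₂(0.055) = 0.2301
−0.188·log₂(0.188) = 0.4533
Sum ≈ 2.3880 → 2.388 bits.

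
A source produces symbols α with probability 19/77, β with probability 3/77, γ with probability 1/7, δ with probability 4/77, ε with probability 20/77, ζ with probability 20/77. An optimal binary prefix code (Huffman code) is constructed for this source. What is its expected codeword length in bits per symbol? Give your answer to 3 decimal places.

2.325 bits/symbol

Repeatedly combine the two least-probable nodes; the expected code length is the sum of the merged weights.
merge 3/77 + 4/77 → 1/11
merge 1/11 + 1/7 → 18/77
merge 18/77 + 19/77 → 37/77
merge 20/77 + 20/77 → 40/77
merge 37/77 + 40/77 → 1
L = 1/11 + 18/77 + 37/77 + 40/77 + 1 = 179/77 ≈ 2.325 bits/symbol.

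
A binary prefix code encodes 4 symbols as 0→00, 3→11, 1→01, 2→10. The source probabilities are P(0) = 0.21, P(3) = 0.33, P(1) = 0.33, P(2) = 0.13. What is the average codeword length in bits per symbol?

L̄ = Σ pᵢ·ℓᵢ = 0.21·2 + 0.33·2 + 0.33·2 + 0.13·2 = 2 bits/symbol.

2 bits/symbol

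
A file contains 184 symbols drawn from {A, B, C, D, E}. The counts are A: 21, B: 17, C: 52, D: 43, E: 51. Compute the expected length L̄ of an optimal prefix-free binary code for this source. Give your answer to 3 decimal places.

2.207 bits/symbol

Probabilities are the counts divided by 184.
Repeatedly combine the two least-probable nodes; the expected code length is the sum of the merged weights.
merge 17/184 + 21/184 → 19/92
merge 19/92 + 43/184 → 81/184
merge 51/184 + 13/46 → 103/184
merge 81/184 + 103/184 → 1
L = 19/92 + 81/184 + 103/184 + 1 = 203/92 ≈ 2.207 bits/symbol.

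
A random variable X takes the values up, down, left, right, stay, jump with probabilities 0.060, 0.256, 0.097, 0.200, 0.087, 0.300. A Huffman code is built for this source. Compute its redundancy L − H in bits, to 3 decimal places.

Entropy H = −Σ p log₂ p ≈ 2.3652 bits.
Huffman merges: 3/50+87/1000→147/1000; 97/1000+147/1000→61/250; 1/5+61/250→111/250; 32/125+3/10→139/250; 111/250+139/250→1. L = 2391/1000 ≈ 2.3910.
L − H = 2.3910 − 2.3652 = 0.026 bits.

0.026 bits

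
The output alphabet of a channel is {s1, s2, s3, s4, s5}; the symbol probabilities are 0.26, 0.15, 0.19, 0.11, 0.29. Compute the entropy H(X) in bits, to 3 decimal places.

2.239 bits

H = −Σ pᵢ log₂ pᵢ.
−0.26·log₂(0.26) = 0.5053
−0.15·log₂(0.15) = 0.4105
−0.19·log₂(0.19) = 0.4552
−0.11·log₂(0.11) = 0.3503
−0.29·log₂(0.29) = 0.5179
Sum ≈ 2.2393 → 2.239 bits.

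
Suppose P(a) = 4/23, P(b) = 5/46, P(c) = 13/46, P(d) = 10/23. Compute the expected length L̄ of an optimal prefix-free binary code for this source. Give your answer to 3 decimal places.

1.848 bits/symbol

Repeatedly combine the two least-probable nodes; the expected code length is the sum of the merged weights.
merge 5/46 + 4/23 → 13/46
merge 13/46 + 13/46 → 13/23
merge 10/23 + 13/23 → 1
L = 13/46 + 13/23 + 1 = 85/46 ≈ 1.848 bits/symbol.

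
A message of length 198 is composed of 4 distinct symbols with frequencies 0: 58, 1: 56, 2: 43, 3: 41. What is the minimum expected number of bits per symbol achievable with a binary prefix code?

Probabilities are the counts divided by 198.
Repeatedly combine the two least-probable nodes; the expected code length is the sum of the merged weights.
merge 41/198 + 43/198 → 14/33
merge 28/99 + 29/99 → 19/33
merge 14/33 + 19/33 → 1
L = 14/33 + 19/33 + 1 = 2 bits/symbol.

2 bits/symbol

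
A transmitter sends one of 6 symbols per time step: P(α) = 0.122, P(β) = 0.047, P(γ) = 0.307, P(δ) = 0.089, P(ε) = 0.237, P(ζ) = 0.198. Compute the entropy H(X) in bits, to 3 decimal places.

H = −Σ pᵢ log₂ pᵢ.
−0.122·log₂(0.122) = 0.3703
−0.047·log₂(0.047) = 0.2073
−0.307·log₂(0.307) = 0.5230
−0.089·log₂(0.089) = 0.3106
−0.237·log₂(0.237) = 0.4923
−0.198·log₂(0.198) = 0.4626
Sum ≈ 2.3661 → 2.366 bits.

2.366 bits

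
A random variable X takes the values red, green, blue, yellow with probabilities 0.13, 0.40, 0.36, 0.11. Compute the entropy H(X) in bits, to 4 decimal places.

H = −Σ pᵢ log₂ pᵢ.
−0.13·log₂(0.13) = 0.3826
−0.40·log₂(0.40) = 0.5288
−0.36·log₂(0.36) = 0.5306
−0.11·log₂(0.11) = 0.3503
Sum ≈ 1.7923 → 1.7923 bits.

1.7923 bits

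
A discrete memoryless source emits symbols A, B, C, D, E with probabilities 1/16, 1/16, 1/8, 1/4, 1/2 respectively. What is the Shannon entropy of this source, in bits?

Each probability is a power of 1/2, so log₂(1/p) is an integer.
H = Σ p·log₂(1/p) = 1/16·4 + 1/16·4 + 1/8·3 + 1/4·2 + 1/2·1 = 1.875 bits.

1.875 bits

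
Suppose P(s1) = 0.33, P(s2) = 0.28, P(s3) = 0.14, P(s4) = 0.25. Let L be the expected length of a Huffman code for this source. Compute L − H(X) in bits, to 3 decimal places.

0.061 bits

Entropy H = −Σ p log₂ p ≈ 1.9392 bits.
Huffman merges: 7/50+1/4→39/100; 7/25+33/100→61/100; 39/100+61/100→1. L = 2 ≈ 2.0000.
L − H = 2.0000 − 1.9392 = 0.061 bits.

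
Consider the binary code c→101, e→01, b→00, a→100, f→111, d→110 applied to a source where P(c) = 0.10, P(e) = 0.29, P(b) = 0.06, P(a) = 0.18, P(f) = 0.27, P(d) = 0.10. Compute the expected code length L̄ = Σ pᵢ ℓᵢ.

L̄ = Σ pᵢ·ℓᵢ = 0.10·3 + 0.29·2 + 0.06·2 + 0.18·3 + 0.27·3 + 0.10·3 = 2.65 bits/symbol.

2.65 bits/symbol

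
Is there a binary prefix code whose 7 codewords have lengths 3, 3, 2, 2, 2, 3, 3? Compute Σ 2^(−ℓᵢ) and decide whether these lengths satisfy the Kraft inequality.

1.25; no

With common denominator 2^3 = 8: Σ 2^(−ℓᵢ) = 1/8 + 1/8 + 2/8 + 2/8 + 2/8 + 1/8 + 1/8 = 10/8 = 1.25.
Kraft's inequality requires Σ ≤ 1; here Σ = 1.25 > 1, so no such prefix code exists.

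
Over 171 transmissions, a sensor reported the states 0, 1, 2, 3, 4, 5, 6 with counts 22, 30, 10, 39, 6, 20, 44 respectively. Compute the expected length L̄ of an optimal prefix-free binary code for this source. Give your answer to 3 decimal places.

2.608 bits/symbol

Probabilities are the counts divided by 171.
Repeatedly combine the two least-probable nodes; the expected code length is the sum of the merged weights.
merge 2/57 + 10/171 → 16/171
merge 16/171 + 20/171 → 4/19
merge 22/171 + 10/57 → 52/171
merge 4/19 + 13/57 → 25/57
merge 44/171 + 52/171 → 32/57
merge 25/57 + 32/57 → 1
L = 16/171 + 4/19 + 52/171 + 25/57 + 32/57 + 1 = 446/171 ≈ 2.608 bits/symbol.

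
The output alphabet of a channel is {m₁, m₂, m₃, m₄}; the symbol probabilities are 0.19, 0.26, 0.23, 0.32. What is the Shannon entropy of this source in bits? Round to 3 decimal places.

1.974 bits

H = −Σ pᵢ log₂ pᵢ.
−0.19·log₂(0.19) = 0.4552
−0.26·log₂(0.26) = 0.5053
−0.23·log₂(0.23) = 0.4877
−0.32·log₂(0.32) = 0.5260
Sum ≈ 1.9742 → 1.974 bits.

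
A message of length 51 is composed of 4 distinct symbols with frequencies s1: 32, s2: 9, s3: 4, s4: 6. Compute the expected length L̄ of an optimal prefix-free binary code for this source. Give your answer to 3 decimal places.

1.569 bits/symbol

Probabilities are the counts divided by 51.
Repeatedly combine the two least-probable nodes; the expected code length is the sum of the merged weights.
merge 4/51 + 2/17 → 10/51
merge 3/17 + 10/51 → 19/51
merge 19/51 + 32/51 → 1
L = 10/51 + 19/51 + 1 = 80/51 ≈ 1.569 bits/symbol.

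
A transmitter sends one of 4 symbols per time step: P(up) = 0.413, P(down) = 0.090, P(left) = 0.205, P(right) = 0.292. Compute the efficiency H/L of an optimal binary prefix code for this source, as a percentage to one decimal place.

Entropy H = −Σ p log₂ p ≈ 1.8268 bits.
Huffman merges: 9/100+41/200→59/200; 73/250+59/200→587/1000; 413/1000+587/1000→1. L = 941/500 ≈ 1.8820.
Efficiency = H/L = 1.8268/1.8820 = 97.1%.

97.1%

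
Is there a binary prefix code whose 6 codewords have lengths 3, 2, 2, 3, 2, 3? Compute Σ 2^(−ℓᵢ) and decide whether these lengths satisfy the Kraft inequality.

1.125; no

With common denominator 2^3 = 8: Σ 2^(−ℓᵢ) = 1/8 + 2/8 + 2/8 + 1/8 + 2/8 + 1/8 = 9/8 = 1.125.
Kraft's inequality requires Σ ≤ 1; here Σ = 1.125 > 1, so no such prefix code exists.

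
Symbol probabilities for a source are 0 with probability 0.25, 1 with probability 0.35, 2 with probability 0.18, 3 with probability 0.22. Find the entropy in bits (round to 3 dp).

1.956 bits

H = −Σ pᵢ log₂ pᵢ.
−0.25·log₂(0.25) = 0.5000
−0.35·log₂(0.35) = 0.5301
−0.18·log₂(0.18) = 0.4453
−0.22·log₂(0.22) = 0.4806
Sum ≈ 1.9560 → 1.956 bits.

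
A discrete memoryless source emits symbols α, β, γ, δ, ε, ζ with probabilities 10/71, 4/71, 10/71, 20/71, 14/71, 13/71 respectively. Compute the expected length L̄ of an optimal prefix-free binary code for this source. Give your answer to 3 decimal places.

Repeatedly combine the two least-probable nodes; the expected code length is the sum of the merged weights.
merge 4/71 + 10/71 → 14/71
merge 10/71 + 13/71 → 23/71
merge 14/71 + 14/71 → 28/71
merge 20/71 + 23/71 → 43/71
merge 28/71 + 43/71 → 1
L = 14/71 + 23/71 + 28/71 + 43/71 + 1 = 179/71 ≈ 2.521 bits/symbol.

2.521 bits/symbol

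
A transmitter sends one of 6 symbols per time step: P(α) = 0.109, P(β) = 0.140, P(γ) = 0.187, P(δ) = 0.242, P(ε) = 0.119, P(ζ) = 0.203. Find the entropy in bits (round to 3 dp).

H = −Σ pᵢ log₂ pᵢ.
−0.109·log₂(0.109) = 0.3485
−0.140·log₂(0.140) = 0.3971
−0.187·log₂(0.187) = 0.4523
−0.242·log₂(0.242) = 0.4954
−0.119·log₂(0.119) = 0.3654
−0.203·log₂(0.203) = 0.4670
Sum ≈ 2.5258 → 2.526 bits.

2.526 bits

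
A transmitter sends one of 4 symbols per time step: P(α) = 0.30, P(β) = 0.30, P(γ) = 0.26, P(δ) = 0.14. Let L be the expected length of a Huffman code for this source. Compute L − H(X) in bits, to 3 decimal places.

0.055 bits

Entropy H = −Σ p log₂ p ≈ 1.9446 bits.
Huffman merges: 7/50+13/50→2/5; 3/10+3/10→3/5; 2/5+3/5→1. L = 2 ≈ 2.0000.
L − H = 2.0000 − 1.9446 = 0.055 bits.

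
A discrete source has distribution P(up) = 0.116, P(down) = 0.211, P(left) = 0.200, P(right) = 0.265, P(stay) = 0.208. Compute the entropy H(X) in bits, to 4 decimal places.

2.2774 bits

H = −Σ pᵢ log₂ pᵢ.
−0.116·log₂(0.116) = 0.3605
−0.211·log₂(0.211) = 0.4736
−0.200·log₂(0.200) = 0.4644
−0.265·log₂(0.265) = 0.5077
−0.208·log₂(0.208) = 0.4712
Sum ≈ 2.2774 → 2.2774 bits.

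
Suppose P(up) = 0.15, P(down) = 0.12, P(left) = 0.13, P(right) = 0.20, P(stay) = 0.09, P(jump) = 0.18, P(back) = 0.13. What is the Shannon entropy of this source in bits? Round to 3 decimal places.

2.765 bits

H = −Σ pᵢ log₂ pᵢ.
−0.15·log₂(0.15) = 0.4105
−0.12·log₂(0.12) = 0.3671
−0.13·log₂(0.13) = 0.3826
−0.20·log₂(0.20) = 0.4644
−0.09·log₂(0.09) = 0.3127
−0.18·log₂(0.18) = 0.4453
−0.13·log₂(0.13) = 0.3826
Sum ≈ 2.7652 → 2.765 bits.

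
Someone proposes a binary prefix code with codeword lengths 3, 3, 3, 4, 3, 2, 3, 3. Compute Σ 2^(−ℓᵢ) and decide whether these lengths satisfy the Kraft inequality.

With common denominator 2^4 = 16: Σ 2^(−ℓᵢ) = 2/16 + 2/16 + 2/16 + 1/16 + 2/16 + 4/16 + 2/16 + 2/16 = 17/16 = 1.0625.
Kraft's inequality requires Σ ≤ 1; here Σ = 1.0625 > 1, so no such prefix code exists.

1.0625; no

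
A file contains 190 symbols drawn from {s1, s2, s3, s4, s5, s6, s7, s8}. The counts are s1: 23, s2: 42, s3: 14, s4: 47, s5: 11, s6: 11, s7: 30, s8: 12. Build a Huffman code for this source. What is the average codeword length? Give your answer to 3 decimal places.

2.784 bits/symbol

Probabilities are the counts divided by 190.
Repeatedly combine the two least-probable nodes; the expected code length is the sum of the merged weights.
merge 11/190 + 11/190 → 11/95
merge 6/95 + 7/95 → 13/95
merge 11/95 + 23/190 → 9/38
merge 13/95 + 3/19 → 28/95
merge 21/95 + 9/38 → 87/190
merge 47/190 + 28/95 → 103/190
merge 87/190 + 103/190 → 1
L = 11/95 + 13/95 + 9/38 + 28/95 + 87/190 + 103/190 + 1 = 529/190 ≈ 2.784 bits/symbol.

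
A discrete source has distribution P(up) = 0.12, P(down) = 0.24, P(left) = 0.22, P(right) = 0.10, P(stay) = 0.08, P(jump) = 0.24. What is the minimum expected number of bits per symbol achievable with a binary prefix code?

2.48 bits/symbol

Repeatedly combine the two least-probable nodes; the expected code length is the sum of the merged weights.
merge 2/25 + 1/10 → 9/50
merge 3/25 + 9/50 → 3/10
merge 11/50 + 6/25 → 23/50
merge 6/25 + 3/10 → 27/50
merge 23/50 + 27/50 → 1
L = 9/50 + 3/10 + 23/50 + 27/50 + 1 = 62/25 = 2.48 bits/symbol.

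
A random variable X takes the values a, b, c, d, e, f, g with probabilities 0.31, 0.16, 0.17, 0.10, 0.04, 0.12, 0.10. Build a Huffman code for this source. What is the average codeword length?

Repeatedly combine the two least-probable nodes; the expected code length is the sum of the merged weights.
merge 1/25 + 1/10 → 7/50
merge 1/10 + 3/25 → 11/50
merge 7/50 + 4/25 → 3/10
merge 17/100 + 11/50 → 39/100
merge 3/10 + 31/100 → 61/100
merge 39/100 + 61/100 → 1
L = 7/50 + 11/50 + 3/10 + 39/100 + 61/100 + 1 = 133/50 = 2.66 bits/symbol.

2.66 bits/symbol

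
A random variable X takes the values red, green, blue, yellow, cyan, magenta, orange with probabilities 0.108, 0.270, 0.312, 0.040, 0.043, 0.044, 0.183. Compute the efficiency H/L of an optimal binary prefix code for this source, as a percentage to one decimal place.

Entropy H = −Σ p log₂ p ≈ 2.4087 bits.
Huffman merges: 1/25+43/1000→83/1000; 11/250+83/1000→127/1000; 27/250+127/1000→47/200; 183/1000+47/200→209/500; 27/100+39/125→291/500; 209/500+291/500→1. L = 489/200 ≈ 2.4450.
Efficiency = H/L = 2.4087/2.4450 = 98.5%.

98.5%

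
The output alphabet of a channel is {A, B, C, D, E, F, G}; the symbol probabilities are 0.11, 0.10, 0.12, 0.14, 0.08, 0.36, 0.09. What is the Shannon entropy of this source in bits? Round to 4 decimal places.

2.5814 bits

H = −Σ pᵢ log₂ pᵢ.
−0.11·log₂(0.11) = 0.3503
−0.10·log₂(0.10) = 0.3322
−0.12·log₂(0.12) = 0.3671
−0.14·log₂(0.14) = 0.3971
−0.08·log₂(0.08) = 0.2915
−0.36·log₂(0.36) = 0.5306
−0.09·log₂(0.09) = 0.3127
Sum ≈ 2.5814 → 2.5814 bits.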